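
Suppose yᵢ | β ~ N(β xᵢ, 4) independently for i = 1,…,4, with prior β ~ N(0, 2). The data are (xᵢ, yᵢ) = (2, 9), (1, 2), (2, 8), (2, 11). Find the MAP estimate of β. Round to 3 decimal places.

β̂_MAP = 3.867

log p(β | y) = −Σ(yᵢ − βxᵢ)²/(2·4) − β²/(2·2) + const.
Setting the derivative to zero: Σxᵢ(yᵢ − βxᵢ)/4 − β/2 = 0, so β = Σxᵢyᵢ / (Σxᵢ² + σ²/τ²).
Σxᵢyᵢ = 2·9 + 1·2 + 2·8 + 2·11 = 58; Σxᵢ² = 13; σ²/τ² = 2.
β̂_MAP = 58 / (13 + 2) = 58/15 ≈ 3.867.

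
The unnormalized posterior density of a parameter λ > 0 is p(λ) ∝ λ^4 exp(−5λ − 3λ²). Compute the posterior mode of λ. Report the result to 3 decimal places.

ℓ'(λ) = 4/λ − 5 − 6λ. Setting this to zero and multiplying by λ: 6λ² + 5λ − 4 = 0.
λ = (−5 + √(5² + 4·6·4)) / (2·6) = (−5 + √121) / 12 = (−5 + 11)/12 = 1/2.
ℓ''(λ) = −4/λ² − 6 < 0, confirming a maximum.

λ̂_MAP = 0.500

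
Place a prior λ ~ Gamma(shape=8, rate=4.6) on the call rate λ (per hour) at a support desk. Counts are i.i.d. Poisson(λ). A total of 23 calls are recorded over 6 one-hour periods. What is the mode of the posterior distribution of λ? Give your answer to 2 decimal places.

Σxᵢ = 23, n = 6.
Posterior ∝ λ^7e^(−4.6λ) · λ^23e^(−6λ) = λ^30e^(−10.6λ), i.e. Gamma(shape=31, rate=10.6).
The mode of a Gamma(a, b) with a ≥ 1 (shape–rate) is (a−1)/b = 30/10.6 ≈ 2.83.

λ̂_MAP = 2.83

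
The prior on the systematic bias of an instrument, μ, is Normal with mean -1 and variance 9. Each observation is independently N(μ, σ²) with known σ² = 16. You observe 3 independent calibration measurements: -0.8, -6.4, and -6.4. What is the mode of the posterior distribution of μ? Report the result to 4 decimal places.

μ̂_MAP = -3.2186

n = 3; x̄ = ((-0.8) + (-6.4) + (-6.4))/3 = -13.6/3 = -68/15 ≈ -4.5333.
For a Normal prior and Normal likelihood with known variance, the posterior is Normal; its mode equals its mean, the precision-weighted average.
Prior precision 1/σ₀² = 1/9; data precision n/σ² = 3/16 = 0.1875.
μ̂ = ((1/9)·(-1) + 0.1875·(-68/15)) / (1/9 + 0.1875) = (-173/180)/(43/144) = -692/215 ≈ -3.2186.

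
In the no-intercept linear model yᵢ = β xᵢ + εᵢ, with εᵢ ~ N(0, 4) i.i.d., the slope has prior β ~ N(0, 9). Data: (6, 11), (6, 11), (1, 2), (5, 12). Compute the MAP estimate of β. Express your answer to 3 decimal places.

β̂_MAP = 1.971

log p(β | y) = −Σ(yᵢ − βxᵢ)²/(2·4) − β²/(2·9) + const.
Setting the derivative to zero: Σxᵢ(yᵢ − βxᵢ)/4 − β/9 = 0, so β = Σxᵢyᵢ / (Σxᵢ² + σ²/τ²).
Σxᵢyᵢ = 6·11 + 6·11 + 1·2 + 5·12 = 194; Σxᵢ² = 98; σ²/τ² = 4/9.
β̂_MAP = 194 / (98 + 4/9) = 194/(886/9) = 873/443 ≈ 1.971.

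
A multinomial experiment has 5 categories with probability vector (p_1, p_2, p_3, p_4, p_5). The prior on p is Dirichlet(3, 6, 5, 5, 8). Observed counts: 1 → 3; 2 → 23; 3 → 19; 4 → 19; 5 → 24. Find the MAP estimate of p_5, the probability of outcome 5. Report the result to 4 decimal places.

MAP estimate: 0.2818

The posterior is Dirichlet(αᵢ + nᵢ) = Dirichlet(6, 29, 24, 24, 32).
For a Dirichlet(a₁,…,a_K) with all aᵢ > 1, the mode has j-th component (aⱼ − 1)/(Σaᵢ − K).
Here Σaᵢ = 115 and K = 5, so p_5 = (32 − 1)/(115 − 5) = 31/110 ≈ 0.2818.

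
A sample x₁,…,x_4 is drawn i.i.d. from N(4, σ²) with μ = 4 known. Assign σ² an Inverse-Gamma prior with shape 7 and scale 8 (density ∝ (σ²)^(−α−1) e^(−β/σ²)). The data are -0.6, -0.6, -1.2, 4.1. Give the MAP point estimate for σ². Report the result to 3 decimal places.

σ̂²_MAP = 4.269

Sum of squared deviations about the known mean: SS = (-0.6−4)² + (-0.6−4)² + (-1.2−4)² + (4.1−4)² = 69.37.
The Normal likelihood contributes (σ²)^(−n/2) exp(−SS/(2σ²)), so the posterior is Inverse-Gamma(α + n/2, β + SS/2) = Inverse-Gamma(9, 42.685).
The mode of Inverse-Gamma(a, b) is b/(a+1) = 42.685/10 ≈ 4.269.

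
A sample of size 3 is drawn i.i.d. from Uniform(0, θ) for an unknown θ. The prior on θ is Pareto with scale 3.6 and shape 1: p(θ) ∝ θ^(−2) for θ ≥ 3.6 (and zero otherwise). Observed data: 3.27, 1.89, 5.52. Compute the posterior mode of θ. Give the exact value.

The Uniform(0, θ) likelihood is θ^(−n) for θ ≥ max(xᵢ), zero otherwise. Here max(xᵢ) = 5.52.
Posterior ∝ θ^(−2) · θ^(−3) = θ^(−5) on θ ≥ max(3.6, 5.52) = 5.52.
This density is strictly decreasing in θ, so the posterior mode lies at the lower boundary of the support.

θ̂_MAP = 5.52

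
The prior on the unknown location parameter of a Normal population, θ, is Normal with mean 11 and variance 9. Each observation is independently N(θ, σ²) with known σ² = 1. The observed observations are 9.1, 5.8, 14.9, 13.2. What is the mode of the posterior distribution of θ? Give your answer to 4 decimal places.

θ̂_MAP = 10.7568

n = 4; x̄ = (9.1 + 5.8 + 14.9 + 13.2)/4 = 43/4 = 10.75.
For a Normal prior and Normal likelihood with known variance, the posterior is Normal; its mode equals its mean, the precision-weighted average.
Prior precision 1/σ₀² = 1/9; data precision n/σ² = 4/1 = 4.
θ̂ = ((1/9)·11 + 4·10.75) / (1/9 + 4) = (398/9)/(37/9) = 398/37 ≈ 10.7568.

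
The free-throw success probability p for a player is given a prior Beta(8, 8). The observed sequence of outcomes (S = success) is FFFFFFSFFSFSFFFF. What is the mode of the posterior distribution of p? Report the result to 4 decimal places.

p̂_MAP = 0.3333

Prior: Beta(8, 8).
Data: 3 successes in 16 trials (from the sequence). The binomial likelihood contributes p^3(1−p)^13, so the posterior is Beta(8+3, 8+13) = Beta(11, 21).
For Beta(a, b) with a, b > 1 the mode is (a−1)/(a+b−2) = 10/30 ≈ 0.3333.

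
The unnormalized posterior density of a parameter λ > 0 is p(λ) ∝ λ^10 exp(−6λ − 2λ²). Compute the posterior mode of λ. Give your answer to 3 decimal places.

λ̂_MAP = 1.000

ℓ'(λ) = 10/λ − 6 − 4λ. Setting this to zero and multiplying by λ: 4λ² + 6λ − 10 = 0.
λ = (−6 + √(6² + 4·4·10)) / (2·4) = (−6 + √196) / 8 = (−6 + 14)/8 = 1.
ℓ''(λ) = −10/λ² − 4 < 0, confirming a maximum.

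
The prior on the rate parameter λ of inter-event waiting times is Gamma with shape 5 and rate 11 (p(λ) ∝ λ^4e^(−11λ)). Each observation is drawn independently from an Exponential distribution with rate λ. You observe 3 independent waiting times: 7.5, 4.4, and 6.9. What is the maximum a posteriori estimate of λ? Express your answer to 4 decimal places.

The Exponential(rate=λ) likelihood is ∝ λ^n e^(−λΣtᵢ). Here n = 3 and Σtᵢ = 7.5 + 4.4 + 6.9 = 18.8.
Posterior ∝ λ^4e^(−11λ) · λ^3e^(−18.8λ) = λ^7e^(−29.8λ), i.e. Gamma(8, 29.8).
Mode = (a−1)/b = 7/29.8 ≈ 0.2349.

λ̂_MAP = 0.2349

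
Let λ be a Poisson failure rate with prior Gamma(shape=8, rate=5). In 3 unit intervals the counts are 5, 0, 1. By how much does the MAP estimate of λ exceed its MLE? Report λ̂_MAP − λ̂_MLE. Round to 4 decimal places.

Σxᵢ = 6. Posterior is Gamma(14, 8); MAP = (14−1)/8 = 13/8 ≈ 1.62500.
MLE = x̄ = 6/3 ≈ 2.00000.
Difference = 13/8 − 6/3 = -3/8 ≈ -0.3750.

MAP − MLE = -0.3750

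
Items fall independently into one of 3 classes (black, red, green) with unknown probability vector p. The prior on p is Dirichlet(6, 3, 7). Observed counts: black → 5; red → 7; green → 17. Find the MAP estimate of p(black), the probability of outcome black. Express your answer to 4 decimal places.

MAP estimate of p(black) = 0.2381

The posterior is Dirichlet(αᵢ + nᵢ) = Dirichlet(11, 10, 24).
For a Dirichlet(a₁,…,a_K) with all aᵢ > 1, the mode has j-th component (aⱼ − 1)/(Σaᵢ − K).
Here Σaᵢ = 45 and K = 3, so p(black) = (11 − 1)/(45 − 3) = 10/42 ≈ 0.2381.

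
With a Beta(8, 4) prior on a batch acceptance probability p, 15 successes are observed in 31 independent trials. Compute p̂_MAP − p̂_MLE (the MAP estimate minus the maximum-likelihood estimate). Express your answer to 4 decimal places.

MAP − MLE = 0.0527

Posterior is Beta(23, 20); MAP = (23−1)/(43−2) = 22/41 ≈ 0.53659.
MLE ignores the prior: p̂_MLE = k/n = 15/31 ≈ 0.48387.
Difference = 22/41 − 15/31 = 67/1271 ≈ 0.0527.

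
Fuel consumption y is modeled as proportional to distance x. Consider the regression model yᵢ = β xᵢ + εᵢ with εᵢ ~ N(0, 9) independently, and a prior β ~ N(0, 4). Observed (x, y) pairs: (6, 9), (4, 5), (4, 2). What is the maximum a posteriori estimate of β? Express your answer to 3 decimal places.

log p(β | y) = −Σ(yᵢ − βxᵢ)²/(2·9) − β²/(2·4) + const.
Setting the derivative to zero: Σxᵢ(yᵢ − βxᵢ)/9 − β/4 = 0, so β = Σxᵢyᵢ / (Σxᵢ² + σ²/τ²).
Σxᵢyᵢ = 6·9 + 4·5 + 4·2 = 82; Σxᵢ² = 68; σ²/τ² = 2.25.
β̂_MAP = 82 / (68 + 2.25) = 82/70.25 ≈ 1.167.

β̂_MAP = 1.167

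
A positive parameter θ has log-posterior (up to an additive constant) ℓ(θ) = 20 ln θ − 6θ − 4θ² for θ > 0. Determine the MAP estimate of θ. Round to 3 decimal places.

θ̂_MAP = 1.250

ℓ'(θ) = 20/θ − 6 − 8θ. Setting this to zero and multiplying by θ: 8θ² + 6θ − 20 = 0.
θ = (−6 + √(6² + 4·8·20)) / (2·8) = (−6 + √676) / 16 = (−6 + 26)/16 = 5/4.
ℓ''(θ) = −20/θ² − 8 < 0, confirming a maximum.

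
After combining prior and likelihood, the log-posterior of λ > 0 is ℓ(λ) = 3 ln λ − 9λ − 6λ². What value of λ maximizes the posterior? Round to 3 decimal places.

λ̂_MAP = 0.250

ℓ'(λ) = 3/λ − 9 − 12λ. Setting this to zero and multiplying by λ: 12λ² + 9λ − 3 = 0.
λ = (−9 + √(9² + 4·12·3)) / (2·12) = (−9 + √225) / 24 = (−9 + 15)/24 = 1/4.
ℓ''(λ) = −3/λ² − 12 < 0, confirming a maximum.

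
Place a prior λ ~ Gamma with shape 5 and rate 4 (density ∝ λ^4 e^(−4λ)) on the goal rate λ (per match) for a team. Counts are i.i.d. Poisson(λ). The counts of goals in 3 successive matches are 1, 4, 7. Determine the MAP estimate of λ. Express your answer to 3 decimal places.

λ̂_MAP = 2.286

Σxᵢ = 1+4+7 = 12, with n = 3.
Posterior ∝ λ^4e^(−4λ) · λ^12e^(−3λ) = λ^16e^(−7λ), i.e. Gamma(shape=17, rate=7).
The mode of a Gamma(a, b) with a ≥ 1 (shape–rate) is (a−1)/b = 16/7 ≈ 2.286.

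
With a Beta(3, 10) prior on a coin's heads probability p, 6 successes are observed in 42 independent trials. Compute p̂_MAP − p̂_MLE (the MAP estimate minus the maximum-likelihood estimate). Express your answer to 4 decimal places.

Posterior is Beta(9, 46); MAP = (9−1)/(55−2) = 8/53 ≈ 0.15094.
MLE ignores the prior: p̂_MLE = k/n = 6/42 ≈ 0.14286.
Difference = 8/53 − 6/42 = 3/371 ≈ 0.0081.

MAP − MLE = 0.0081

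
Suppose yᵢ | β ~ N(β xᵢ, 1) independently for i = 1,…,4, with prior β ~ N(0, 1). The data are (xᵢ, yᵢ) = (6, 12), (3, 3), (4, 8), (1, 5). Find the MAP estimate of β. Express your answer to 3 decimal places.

log p(β | y) = −Σ(yᵢ − βxᵢ)²/(2·1) − β²/(2·1) + const.
Setting the derivative to zero: Σxᵢ(yᵢ − βxᵢ)/1 − β/1 = 0, so β = Σxᵢyᵢ / (Σxᵢ² + σ²/τ²).
Σxᵢyᵢ = 6·12 + 3·3 + 4·8 + 1·5 = 118; Σxᵢ² = 62; σ²/τ² = 1.
β̂_MAP = 118 / (62 + 1) = 118/63 ≈ 1.873.

β̂_MAP = 1.873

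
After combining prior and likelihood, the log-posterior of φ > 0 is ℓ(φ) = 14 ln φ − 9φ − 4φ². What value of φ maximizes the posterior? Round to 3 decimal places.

ℓ'(φ) = 14/φ − 9 − 8φ. Setting this to zero and multiplying by φ: 8φ² + 9φ − 14 = 0.
φ = (−9 + √(9² + 4·8·14)) / (2·8) = (−9 + √529) / 16 = (−9 + 23)/16 = 7/8.
ℓ''(φ) = −14/φ² − 8 < 0, confirming a maximum.

φ̂_MAP = 0.875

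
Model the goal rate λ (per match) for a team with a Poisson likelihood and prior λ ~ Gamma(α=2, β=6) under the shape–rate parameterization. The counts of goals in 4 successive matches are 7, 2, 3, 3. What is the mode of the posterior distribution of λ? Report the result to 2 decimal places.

λ̂_MAP = 1.60

Σxᵢ = 7+2+3+3 = 15, with n = 4.
Posterior ∝ λe^(−6λ) · λ^15e^(−4λ) = λ^16e^(−10λ), i.e. Gamma(shape=17, rate=10).
The mode of a Gamma(a, b) with a ≥ 1 (shape–rate) is (a−1)/b = 16/10 ≈ 1.60.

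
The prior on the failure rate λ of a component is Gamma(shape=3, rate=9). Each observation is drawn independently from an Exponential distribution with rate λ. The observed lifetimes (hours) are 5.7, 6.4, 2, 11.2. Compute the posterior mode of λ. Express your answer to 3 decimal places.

The Exponential(rate=λ) likelihood is ∝ λ^n e^(−λΣtᵢ). Here n = 4 and Σtᵢ = 5.7 + 6.4 + 2 + 11.2 = 25.3.
Posterior ∝ λ^2e^(−9λ) · λ^4e^(−25.3λ) = λ^6e^(−34.3λ), i.e. Gamma(7, 34.3).
Mode = (a−1)/b = 6/34.3 ≈ 0.175.

λ̂_MAP = 0.175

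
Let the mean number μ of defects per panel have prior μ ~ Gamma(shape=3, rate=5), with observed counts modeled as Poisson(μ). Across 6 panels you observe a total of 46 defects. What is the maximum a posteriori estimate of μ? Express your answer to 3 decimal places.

μ̂_MAP = 4.364

Σxᵢ = 46, n = 6.
Posterior ∝ μ^2e^(−5μ) · μ^46e^(−6μ) = μ^48e^(−11μ), i.e. Gamma(shape=49, rate=11).
The mode of a Gamma(a, b) with a ≥ 1 (shape–rate) is (a−1)/b = 48/11 ≈ 4.364.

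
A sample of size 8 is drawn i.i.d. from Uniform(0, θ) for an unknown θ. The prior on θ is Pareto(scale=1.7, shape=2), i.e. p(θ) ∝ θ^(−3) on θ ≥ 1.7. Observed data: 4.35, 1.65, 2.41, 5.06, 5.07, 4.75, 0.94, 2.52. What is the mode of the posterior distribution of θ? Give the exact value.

θ̂_MAP = 5.07

The Uniform(0, θ) likelihood is θ^(−n) for θ ≥ max(xᵢ), zero otherwise. Here max(xᵢ) = 5.07.
Posterior ∝ θ^(−3) · θ^(−8) = θ^(−11) on θ ≥ max(1.7, 5.07) = 5.07.
This density is strictly decreasing in θ, so the posterior mode lies at the lower boundary of the support.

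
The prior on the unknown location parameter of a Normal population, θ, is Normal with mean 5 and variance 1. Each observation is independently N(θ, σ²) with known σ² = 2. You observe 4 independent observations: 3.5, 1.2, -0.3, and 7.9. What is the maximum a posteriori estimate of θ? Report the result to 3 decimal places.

n = 4; x̄ = (3.5 + 1.2 + (-0.3) + 7.9)/4 = 12.3/4 = 3.075.
For a Normal prior and Normal likelihood with known variance, the posterior is Normal; its mode equals its mean, the precision-weighted average.
Prior precision 1/σ₀² = 1/1 = 1; data precision n/σ² = 4/2 = 2.
θ̂ = (1·5 + 2·3.075) / (1 + 2) = 11.15/3 = 223/60 ≈ 3.717.

θ̂_MAP = 3.717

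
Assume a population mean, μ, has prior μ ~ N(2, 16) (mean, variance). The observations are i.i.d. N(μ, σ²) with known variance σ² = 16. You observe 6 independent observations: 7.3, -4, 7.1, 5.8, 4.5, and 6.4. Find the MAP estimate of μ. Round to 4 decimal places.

n = 6; x̄ = (7.3 + (-4) + 7.1 + 5.8 + 4.5 + 6.4)/6 = 27.1/6 = 271/60 ≈ 4.5167.
For a Normal prior and Normal likelihood with known variance, the posterior is Normal; its mode equals its mean, the precision-weighted average.
Prior precision 1/σ₀² = 1/16 = 0.0625; data precision n/σ² = 6/16 = 0.375.
μ̂ = (0.0625·2 + 0.375·(271/60)) / (0.0625 + 0.375) = 1.81875/0.4375 = 291/70 ≈ 4.1571.

μ̂_MAP = 4.1571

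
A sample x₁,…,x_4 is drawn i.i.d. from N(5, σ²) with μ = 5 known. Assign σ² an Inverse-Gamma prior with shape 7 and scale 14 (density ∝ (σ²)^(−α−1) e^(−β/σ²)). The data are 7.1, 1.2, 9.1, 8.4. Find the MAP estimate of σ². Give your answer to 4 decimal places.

Sum of squared deviations about the known mean: SS = (7.1−5)² + (1.2−5)² + (9.1−5)² + (8.4−5)² = 47.22.
The Normal likelihood contributes (σ²)^(−n/2) exp(−SS/(2σ²)), so the posterior is Inverse-Gamma(α + n/2, β + SS/2) = Inverse-Gamma(9, 37.61).
The mode of Inverse-Gamma(a, b) is b/(a+1) = 37.61/10 ≈ 3.7610.

σ̂²_MAP = 3.7610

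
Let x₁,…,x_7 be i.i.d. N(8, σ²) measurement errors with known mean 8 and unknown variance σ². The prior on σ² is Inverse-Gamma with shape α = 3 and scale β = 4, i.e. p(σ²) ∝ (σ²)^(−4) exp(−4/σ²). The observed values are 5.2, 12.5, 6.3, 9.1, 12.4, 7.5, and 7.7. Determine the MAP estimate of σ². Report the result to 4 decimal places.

σ̂²_MAP = 3.9927

Sum of squared deviations about the known mean: SS = (5.2−8)² + (12.5−8)² + (6.3−8)² + (9.1−8)² + (12.4−8)² + (7.5−8)² + (7.7−8)² = 51.89.
The Normal likelihood contributes (σ²)^(−n/2) exp(−SS/(2σ²)), so the posterior is Inverse-Gamma(α + n/2, β + SS/2) = Inverse-Gamma(6.5, 29.945).
The mode of Inverse-Gamma(a, b) is b/(a+1) = 29.945/7.5 ≈ 3.9927.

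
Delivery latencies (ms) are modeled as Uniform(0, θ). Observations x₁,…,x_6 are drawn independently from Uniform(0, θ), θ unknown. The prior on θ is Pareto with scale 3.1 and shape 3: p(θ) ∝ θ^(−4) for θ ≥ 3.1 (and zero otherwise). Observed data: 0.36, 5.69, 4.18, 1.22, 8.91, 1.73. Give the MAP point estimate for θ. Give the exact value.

θ̂_MAP = 8.91

The Uniform(0, θ) likelihood is θ^(−n) for θ ≥ max(xᵢ), zero otherwise. Here max(xᵢ) = 8.91.
Posterior ∝ θ^(−4) · θ^(−6) = θ^(−10) on θ ≥ max(3.1, 8.91) = 8.91.
This density is strictly decreasing in θ, so the posterior mode lies at the lower boundary of the support.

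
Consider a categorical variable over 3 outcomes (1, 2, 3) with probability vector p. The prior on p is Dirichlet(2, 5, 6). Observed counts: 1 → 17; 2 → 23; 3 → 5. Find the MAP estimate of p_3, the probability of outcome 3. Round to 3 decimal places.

The posterior is Dirichlet(αᵢ + nᵢ) = Dirichlet(19, 28, 11).
For a Dirichlet(a₁,…,a_K) with all aᵢ > 1, the mode has j-th component (aⱼ − 1)/(Σaᵢ − K).
Here Σaᵢ = 58 and K = 3, so p_3 = (11 − 1)/(58 − 3) = 10/55 ≈ 0.182.

MAP estimate: 0.182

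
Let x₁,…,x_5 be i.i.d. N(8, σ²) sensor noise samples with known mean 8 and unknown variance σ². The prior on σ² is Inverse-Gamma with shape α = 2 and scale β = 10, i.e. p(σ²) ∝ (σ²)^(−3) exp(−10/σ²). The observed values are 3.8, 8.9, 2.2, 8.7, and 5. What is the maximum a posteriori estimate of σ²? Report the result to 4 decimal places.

Sum of squared deviations about the known mean: SS = (3.8−8)² + (8.9−8)² + (2.2−8)² + (8.7−8)² + (5−8)² = 61.58.
The Normal likelihood contributes (σ²)^(−n/2) exp(−SS/(2σ²)), so the posterior is Inverse-Gamma(α + n/2, β + SS/2) = Inverse-Gamma(4.5, 40.79).
The mode of Inverse-Gamma(a, b) is b/(a+1) = 40.79/5.5 ≈ 7.4164.

σ̂²_MAP = 7.4164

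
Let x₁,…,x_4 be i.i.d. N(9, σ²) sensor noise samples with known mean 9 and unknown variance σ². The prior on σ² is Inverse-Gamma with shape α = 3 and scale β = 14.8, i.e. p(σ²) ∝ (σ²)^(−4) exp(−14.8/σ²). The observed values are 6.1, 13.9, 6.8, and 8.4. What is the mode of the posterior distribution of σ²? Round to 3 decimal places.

σ̂²_MAP = 5.602

Sum of squared deviations about the known mean: SS = (6.1−9)² + (13.9−9)² + (6.8−9)² + (8.4−9)² = 37.62.
The Normal likelihood contributes (σ²)^(−n/2) exp(−SS/(2σ²)), so the posterior is Inverse-Gamma(α + n/2, β + SS/2) = Inverse-Gamma(5, 33.61).
The mode of Inverse-Gamma(a, b) is b/(a+1) = 33.61/6 ≈ 5.602.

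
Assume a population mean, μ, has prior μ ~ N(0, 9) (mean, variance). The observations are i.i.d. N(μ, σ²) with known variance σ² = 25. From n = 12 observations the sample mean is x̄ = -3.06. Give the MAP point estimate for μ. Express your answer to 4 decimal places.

n = 12, x̄ = -3.06.
For a Normal prior and Normal likelihood with known variance, the posterior is Normal; its mode equals its mean, the precision-weighted average.
Prior precision 1/σ₀² = 1/9; data precision n/σ² = 12/25 = 0.48.
μ̂ = ((1/9)·0 + 0.48·(-3.06)) / (1/9 + 0.48) = (-1.4688)/(133/225) = -8262/3325 ≈ -2.4848.

μ̂_MAP = -2.4848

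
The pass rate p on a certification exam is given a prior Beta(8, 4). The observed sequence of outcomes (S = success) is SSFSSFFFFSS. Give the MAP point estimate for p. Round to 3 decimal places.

p̂_MAP = 0.619

Prior: Beta(8, 4).
Data: 6 successes in 11 trials (from the sequence). The binomial likelihood contributes p^6(1−p)^5, so the posterior is Beta(8+6, 4+5) = Beta(14, 9).
For Beta(a, b) with a, b > 1 the mode is (a−1)/(a+b−2) = 13/21 ≈ 0.619.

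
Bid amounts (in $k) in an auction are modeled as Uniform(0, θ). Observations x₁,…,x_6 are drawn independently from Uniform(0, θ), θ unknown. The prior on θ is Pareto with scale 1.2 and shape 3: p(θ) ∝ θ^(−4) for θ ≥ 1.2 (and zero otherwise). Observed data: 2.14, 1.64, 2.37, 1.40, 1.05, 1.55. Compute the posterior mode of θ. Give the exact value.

θ̂_MAP = 2.37

The Uniform(0, θ) likelihood is θ^(−n) for θ ≥ max(xᵢ), zero otherwise. Here max(xᵢ) = 2.37.
Posterior ∝ θ^(−4) · θ^(−6) = θ^(−10) on θ ≥ max(1.2, 2.37) = 2.37.
This density is strictly decreasing in θ, so the posterior mode lies at the lower boundary of the support.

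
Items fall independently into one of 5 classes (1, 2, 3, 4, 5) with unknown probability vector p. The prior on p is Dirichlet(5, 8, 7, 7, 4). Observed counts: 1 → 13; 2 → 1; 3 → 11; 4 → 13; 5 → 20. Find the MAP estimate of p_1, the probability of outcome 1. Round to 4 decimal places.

MAP estimate: 0.2024

The posterior is Dirichlet(αᵢ + nᵢ) = Dirichlet(18, 9, 18, 20, 24).
For a Dirichlet(a₁,…,a_K) with all aᵢ > 1, the mode has j-th component (aⱼ − 1)/(Σaᵢ − K).
Here Σaᵢ = 89 and K = 5, so p_1 = (18 − 1)/(89 − 5) = 17/84 ≈ 0.2024.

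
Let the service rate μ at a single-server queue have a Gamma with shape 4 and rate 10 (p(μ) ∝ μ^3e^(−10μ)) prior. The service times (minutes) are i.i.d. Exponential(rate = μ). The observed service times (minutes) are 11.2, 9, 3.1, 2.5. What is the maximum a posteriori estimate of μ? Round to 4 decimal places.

μ̂_MAP = 0.1955

The Exponential(rate=μ) likelihood is ∝ μ^n e^(−μΣtᵢ). Here n = 4 and Σtᵢ = 11.2 + 9 + 3.1 + 2.5 = 25.8.
Posterior ∝ μ^3e^(−10μ) · μ^4e^(−25.8μ) = μ^7e^(−35.8μ), i.e. Gamma(8, 35.8).
Mode = (a−1)/b = 7/35.8 ≈ 0.1955.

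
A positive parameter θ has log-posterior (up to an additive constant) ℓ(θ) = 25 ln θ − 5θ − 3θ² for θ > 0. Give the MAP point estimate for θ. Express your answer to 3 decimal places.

ℓ'(θ) = 25/θ − 5 − 6θ. Setting this to zero and multiplying by θ: 6θ² + 5θ − 25 = 0.
θ = (−5 + √(5² + 4·6·25)) / (2·6) = (−5 + √625) / 12 = (−5 + 25)/12 = 5/3.
ℓ''(θ) = −25/θ² − 6 < 0, confirming a maximum.

θ̂_MAP = 1.667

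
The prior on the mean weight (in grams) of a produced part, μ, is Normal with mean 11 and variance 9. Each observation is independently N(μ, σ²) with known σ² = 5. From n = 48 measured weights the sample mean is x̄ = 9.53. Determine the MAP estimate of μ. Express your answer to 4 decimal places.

μ̂_MAP = 9.5468

n = 48, x̄ = 9.53.
For a Normal prior and Normal likelihood with known variance, the posterior is Normal; its mode equals its mean, the precision-weighted average.
Prior precision 1/σ₀² = 1/9; data precision n/σ² = 48/5 = 9.6.
μ̂ = ((1/9)·11 + 9.6·9.53) / (1/9 + 9.6) = (104299/1125)/(437/45) = 104299/10925 ≈ 9.5468.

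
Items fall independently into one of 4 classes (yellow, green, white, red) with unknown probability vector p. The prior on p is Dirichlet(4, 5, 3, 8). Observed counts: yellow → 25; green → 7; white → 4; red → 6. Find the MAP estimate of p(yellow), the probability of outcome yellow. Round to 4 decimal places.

MAP estimate of p(yellow) = 0.4828

The posterior is Dirichlet(αᵢ + nᵢ) = Dirichlet(29, 12, 7, 14).
For a Dirichlet(a₁,…,a_K) with all aᵢ > 1, the mode has j-th component (aⱼ − 1)/(Σaᵢ − K).
Here Σaᵢ = 62 and K = 4, so p(yellow) = (29 − 1)/(62 − 4) = 28/58 ≈ 0.4828.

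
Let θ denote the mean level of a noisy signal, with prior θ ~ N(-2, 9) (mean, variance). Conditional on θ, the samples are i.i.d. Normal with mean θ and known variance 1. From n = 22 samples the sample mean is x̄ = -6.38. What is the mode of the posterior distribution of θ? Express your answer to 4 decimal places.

θ̂_MAP = -6.3580

n = 22, x̄ = -6.38.
For a Normal prior and Normal likelihood with known variance, the posterior is Normal; its mode equals its mean, the precision-weighted average.
Prior precision 1/σ₀² = 1/9; data precision n/σ² = 22/1 = 22.
θ̂ = ((1/9)·(-2) + 22·(-6.38)) / (1/9 + 22) = (-31631/225)/(199/9) = -31631/4975 ≈ -6.3580.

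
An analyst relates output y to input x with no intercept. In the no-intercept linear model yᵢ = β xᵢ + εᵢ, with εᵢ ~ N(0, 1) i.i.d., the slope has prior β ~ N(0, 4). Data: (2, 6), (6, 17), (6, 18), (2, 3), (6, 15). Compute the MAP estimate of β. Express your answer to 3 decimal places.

log p(β | y) = −Σ(yᵢ − βxᵢ)²/(2·1) − β²/(2·4) + const.
Setting the derivative to zero: Σxᵢ(yᵢ − βxᵢ)/1 − β/4 = 0, so β = Σxᵢyᵢ / (Σxᵢ² + σ²/τ²).
Σxᵢyᵢ = 2·6 + 6·17 + 6·18 + 2·3 + 6·15 = 318; Σxᵢ² = 116; σ²/τ² = 0.25.
β̂_MAP = 318 / (116 + 0.25) = 318/116.25 ≈ 2.735.

β̂_MAP = 2.735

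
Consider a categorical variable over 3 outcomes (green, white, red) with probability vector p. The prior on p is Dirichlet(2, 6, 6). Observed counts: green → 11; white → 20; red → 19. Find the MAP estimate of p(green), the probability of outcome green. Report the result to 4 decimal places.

MAP estimate of p(green) = 0.1967

The posterior is Dirichlet(αᵢ + nᵢ) = Dirichlet(13, 26, 25).
For a Dirichlet(a₁,…,a_K) with all aᵢ > 1, the mode has j-th component (aⱼ − 1)/(Σaᵢ − K).
Here Σaᵢ = 64 and K = 3, so p(green) = (13 − 1)/(64 − 3) = 12/61 ≈ 0.1967.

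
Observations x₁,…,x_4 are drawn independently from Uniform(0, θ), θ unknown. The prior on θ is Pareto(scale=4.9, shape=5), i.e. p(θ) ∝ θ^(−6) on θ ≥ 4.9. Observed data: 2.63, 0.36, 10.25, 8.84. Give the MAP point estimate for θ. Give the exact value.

The Uniform(0, θ) likelihood is θ^(−n) for θ ≥ max(xᵢ), zero otherwise. Here max(xᵢ) = 10.25.
Posterior ∝ θ^(−6) · θ^(−4) = θ^(−10) on θ ≥ max(4.9, 10.25) = 10.25.
This density is strictly decreasing in θ, so the posterior mode lies at the lower boundary of the support.

θ̂_MAP = 10.25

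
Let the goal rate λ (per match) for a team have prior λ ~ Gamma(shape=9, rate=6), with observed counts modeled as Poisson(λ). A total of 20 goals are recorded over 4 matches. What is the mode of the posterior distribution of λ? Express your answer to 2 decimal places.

λ̂_MAP = 2.80

Σxᵢ = 20, n = 4.
Posterior ∝ λ^8e^(−6λ) · λ^20e^(−4λ) = λ^28e^(−10λ), i.e. Gamma(shape=29, rate=10).
The mode of a Gamma(a, b) with a ≥ 1 (shape–rate) is (a−1)/b = 28/10 ≈ 2.80.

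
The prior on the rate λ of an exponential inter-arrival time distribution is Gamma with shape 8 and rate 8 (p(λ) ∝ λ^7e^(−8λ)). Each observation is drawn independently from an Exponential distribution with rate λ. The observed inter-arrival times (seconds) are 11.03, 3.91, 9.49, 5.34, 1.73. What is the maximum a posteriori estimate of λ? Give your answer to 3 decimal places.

λ̂_MAP = 0.304

The Exponential(rate=λ) likelihood is ∝ λ^n e^(−λΣtᵢ). Here n = 5 and Σtᵢ = 11.03 + 3.91 + 9.49 + 5.34 + 1.73 = 31.50.
Posterior ∝ λ^7e^(−8λ) · λ^5e^(−31.50λ) = λ^12e^(−39.50λ), i.e. Gamma(13, 39.50).
Mode = (a−1)/b = 12/39.50 ≈ 0.304.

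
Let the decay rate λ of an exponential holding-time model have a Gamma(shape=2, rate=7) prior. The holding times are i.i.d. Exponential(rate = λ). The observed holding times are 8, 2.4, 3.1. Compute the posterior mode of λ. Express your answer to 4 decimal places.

λ̂_MAP = 0.1951

The Exponential(rate=λ) likelihood is ∝ λ^n e^(−λΣtᵢ). Here n = 3 and Σtᵢ = 8 + 2.4 + 3.1 = 13.5.
Posterior ∝ λe^(−7λ) · λ^3e^(−13.5λ) = λ^4e^(−20.5λ), i.e. Gamma(5, 20.5).
Mode = (a−1)/b = 4/20.5 ≈ 0.1951.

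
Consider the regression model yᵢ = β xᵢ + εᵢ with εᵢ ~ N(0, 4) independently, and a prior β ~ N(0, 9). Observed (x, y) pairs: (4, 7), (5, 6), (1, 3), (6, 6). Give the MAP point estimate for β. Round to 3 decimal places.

log p(β | y) = −Σ(yᵢ − βxᵢ)²/(2·4) − β²/(2·9) + const.
Setting the derivative to zero: Σxᵢ(yᵢ − βxᵢ)/4 − β/9 = 0, so β = Σxᵢyᵢ / (Σxᵢ² + σ²/τ²).
Σxᵢyᵢ = 4·7 + 5·6 + 1·3 + 6·6 = 97; Σxᵢ² = 78; σ²/τ² = 4/9.
β̂_MAP = 97 / (78 + 4/9) = 97/(706/9) = 873/706 ≈ 1.237.

β̂_MAP = 1.237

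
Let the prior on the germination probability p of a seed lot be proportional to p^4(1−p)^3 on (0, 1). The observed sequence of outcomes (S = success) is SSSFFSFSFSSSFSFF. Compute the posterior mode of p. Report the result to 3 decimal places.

The prior density ∝ p^4(1−p)^3 is the kernel of Beta(5, 4).
Data: 9 successes in 16 trials (from the sequence). The binomial likelihood contributes p^9(1−p)^7, so the posterior is Beta(5+9, 4+7) = Beta(14, 11).
For Beta(a, b) with a, b > 1 the mode is (a−1)/(a+b−2) = 13/23 ≈ 0.565.

p̂_MAP = 0.565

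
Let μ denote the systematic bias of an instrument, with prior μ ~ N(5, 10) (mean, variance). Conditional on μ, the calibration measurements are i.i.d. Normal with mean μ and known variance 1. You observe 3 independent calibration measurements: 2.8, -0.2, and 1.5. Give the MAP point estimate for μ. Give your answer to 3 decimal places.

μ̂_MAP = 1.484

n = 3; x̄ = (2.8 + (-0.2) + 1.5)/3 = 4.1/3 = 41/30 ≈ 1.3667.
For a Normal prior and Normal likelihood with known variance, the posterior is Normal; its mode equals its mean, the precision-weighted average.
Prior precision 1/σ₀² = 1/10 = 0.1; data precision n/σ² = 3/1 = 3.
μ̂ = (0.1·5 + 3·(41/30)) / (0.1 + 3) = 4.6/3.1 = 46/31 ≈ 1.484.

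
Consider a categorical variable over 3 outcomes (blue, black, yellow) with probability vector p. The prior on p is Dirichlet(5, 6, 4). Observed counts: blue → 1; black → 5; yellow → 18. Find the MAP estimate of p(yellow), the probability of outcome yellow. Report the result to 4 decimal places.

MAP estimate of p(yellow) = 0.5833

The posterior is Dirichlet(αᵢ + nᵢ) = Dirichlet(6, 11, 22).
For a Dirichlet(a₁,…,a_K) with all aᵢ > 1, the mode has j-th component (aⱼ − 1)/(Σaᵢ − K).
Here Σaᵢ = 39 and K = 3, so p(yellow) = (22 − 1)/(39 − 3) = 21/36 ≈ 0.5833.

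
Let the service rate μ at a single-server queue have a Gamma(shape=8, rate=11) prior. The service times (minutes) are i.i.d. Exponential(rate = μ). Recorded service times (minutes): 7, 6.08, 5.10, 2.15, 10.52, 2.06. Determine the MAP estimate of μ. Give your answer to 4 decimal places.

μ̂_MAP = 0.2961

The Exponential(rate=μ) likelihood is ∝ μ^n e^(−μΣtᵢ). Here n = 6 and Σtᵢ = 7 + 6.08 + 5.10 + 2.15 + 10.52 + 2.06 = 32.91.
Posterior ∝ μ^7e^(−11μ) · μ^6e^(−32.91μ) = μ^13e^(−43.91μ), i.e. Gamma(14, 43.91).
Mode = (a−1)/b = 13/43.91 ≈ 0.2961.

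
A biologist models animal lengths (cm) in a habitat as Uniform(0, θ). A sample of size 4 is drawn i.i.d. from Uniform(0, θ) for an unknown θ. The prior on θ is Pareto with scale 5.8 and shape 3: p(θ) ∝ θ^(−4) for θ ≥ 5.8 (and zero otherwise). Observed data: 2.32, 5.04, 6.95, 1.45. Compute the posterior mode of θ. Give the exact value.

θ̂_MAP = 6.95

The Uniform(0, θ) likelihood is θ^(−n) for θ ≥ max(xᵢ), zero otherwise. Here max(xᵢ) = 6.95.
Posterior ∝ θ^(−4) · θ^(−4) = θ^(−8) on θ ≥ max(5.8, 6.95) = 6.95.
This density is strictly decreasing in θ, so the posterior mode lies at the lower boundary of the support.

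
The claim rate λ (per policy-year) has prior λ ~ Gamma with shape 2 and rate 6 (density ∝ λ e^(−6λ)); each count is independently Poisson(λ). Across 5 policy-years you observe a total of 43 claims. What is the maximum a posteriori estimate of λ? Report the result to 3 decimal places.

λ̂_MAP = 4.000

Σxᵢ = 43, n = 5.
Posterior ∝ λe^(−6λ) · λ^43e^(−5λ) = λ^44e^(−11λ), i.e. Gamma(shape=45, rate=11).
The mode of a Gamma(a, b) with a ≥ 1 (shape–rate) is (a−1)/b = 44/11 ≈ 4.000.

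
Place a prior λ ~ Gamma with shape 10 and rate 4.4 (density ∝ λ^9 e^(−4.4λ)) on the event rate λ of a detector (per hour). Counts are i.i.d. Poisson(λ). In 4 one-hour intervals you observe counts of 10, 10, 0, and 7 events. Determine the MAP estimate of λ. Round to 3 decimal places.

Σxᵢ = 10+10+0+7 = 27, with n = 4.
Posterior ∝ λ^9e^(−4.4λ) · λ^27e^(−4λ) = λ^36e^(−8.4λ), i.e. Gamma(shape=37, rate=8.4).
The mode of a Gamma(a, b) with a ≥ 1 (shape–rate) is (a−1)/b = 36/8.4 ≈ 4.286.

λ̂_MAP = 4.286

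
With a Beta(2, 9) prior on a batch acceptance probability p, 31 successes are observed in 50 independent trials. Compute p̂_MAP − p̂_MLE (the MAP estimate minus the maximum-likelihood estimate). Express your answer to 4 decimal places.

Posterior is Beta(33, 28); MAP = (33−1)/(61−2) = 32/59 ≈ 0.54237.
MLE ignores the prior: p̂_MLE = k/n = 31/50 ≈ 0.62000.
Difference = 32/59 − 31/50 = -229/2950 ≈ -0.0776.

MAP − MLE = -0.0776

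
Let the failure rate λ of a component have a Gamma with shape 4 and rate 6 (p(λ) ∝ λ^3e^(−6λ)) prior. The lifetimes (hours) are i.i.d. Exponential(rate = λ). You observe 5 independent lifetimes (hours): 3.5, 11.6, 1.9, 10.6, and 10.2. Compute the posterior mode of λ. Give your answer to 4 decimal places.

λ̂_MAP = 0.1826

The Exponential(rate=λ) likelihood is ∝ λ^n e^(−λΣtᵢ). Here n = 5 and Σtᵢ = 3.5 + 11.6 + 1.9 + 10.6 + 10.2 = 37.8.
Posterior ∝ λ^3e^(−6λ) · λ^5e^(−37.8λ) = λ^8e^(−43.8λ), i.e. Gamma(9, 43.8).
Mode = (a−1)/b = 8/43.8 ≈ 0.1826.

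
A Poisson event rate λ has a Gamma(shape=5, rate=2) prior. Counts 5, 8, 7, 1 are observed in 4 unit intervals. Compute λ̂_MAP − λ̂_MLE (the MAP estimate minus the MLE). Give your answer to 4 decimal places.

MAP − MLE = -1.0833

Σxᵢ = 21. Posterior is Gamma(26, 6); MAP = (26−1)/6 = 25/6 ≈ 4.16667.
MLE = x̄ = 21/4 ≈ 5.25000.
Difference = 25/6 − 21/4 = -13/12 ≈ -1.0833.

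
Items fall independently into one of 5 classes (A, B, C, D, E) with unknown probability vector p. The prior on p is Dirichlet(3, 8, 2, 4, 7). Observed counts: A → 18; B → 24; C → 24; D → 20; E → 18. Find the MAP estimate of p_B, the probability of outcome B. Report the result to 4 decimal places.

The posterior is Dirichlet(αᵢ + nᵢ) = Dirichlet(21, 32, 26, 24, 25).
For a Dirichlet(a₁,…,a_K) with all aᵢ > 1, the mode has j-th component (aⱼ − 1)/(Σaᵢ − K).
Here Σaᵢ = 128 and K = 5, so p_B = (32 − 1)/(128 − 5) = 31/123 ≈ 0.2520.

MAP estimate of p_B = 0.2520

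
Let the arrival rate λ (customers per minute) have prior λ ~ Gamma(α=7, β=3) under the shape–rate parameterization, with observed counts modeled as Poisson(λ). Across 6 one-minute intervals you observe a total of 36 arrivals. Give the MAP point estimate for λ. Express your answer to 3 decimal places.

Σxᵢ = 36, n = 6.
Posterior ∝ λ^6e^(−3λ) · λ^36e^(−6λ) = λ^42e^(−9λ), i.e. Gamma(shape=43, rate=9).
The mode of a Gamma(a, b) with a ≥ 1 (shape–rate) is (a−1)/b = 42/9 ≈ 4.667.

λ̂_MAP = 4.667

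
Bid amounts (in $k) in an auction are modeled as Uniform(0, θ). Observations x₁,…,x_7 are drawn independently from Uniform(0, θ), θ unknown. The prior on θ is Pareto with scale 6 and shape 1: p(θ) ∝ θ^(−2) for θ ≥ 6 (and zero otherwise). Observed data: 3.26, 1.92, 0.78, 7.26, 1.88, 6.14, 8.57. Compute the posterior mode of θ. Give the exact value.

θ̂_MAP = 8.57

The Uniform(0, θ) likelihood is θ^(−n) for θ ≥ max(xᵢ), zero otherwise. Here max(xᵢ) = 8.57.
Posterior ∝ θ^(−2) · θ^(−7) = θ^(−9) on θ ≥ max(6, 8.57) = 8.57.
This density is strictly decreasing in θ, so the posterior mode lies at the lower boundary of the support.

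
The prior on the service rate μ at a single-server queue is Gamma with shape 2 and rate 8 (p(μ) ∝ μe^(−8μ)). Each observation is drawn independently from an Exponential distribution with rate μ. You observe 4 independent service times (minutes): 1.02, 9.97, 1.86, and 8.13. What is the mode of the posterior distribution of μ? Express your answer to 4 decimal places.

The Exponential(rate=μ) likelihood is ∝ μ^n e^(−μΣtᵢ). Here n = 4 and Σtᵢ = 1.02 + 9.97 + 1.86 + 8.13 = 20.98.
Posterior ∝ μe^(−8μ) · μ^4e^(−20.98μ) = μ^5e^(−28.98μ), i.e. Gamma(6, 28.98).
Mode = (a−1)/b = 5/28.98 ≈ 0.1725.

μ̂_MAP = 0.1725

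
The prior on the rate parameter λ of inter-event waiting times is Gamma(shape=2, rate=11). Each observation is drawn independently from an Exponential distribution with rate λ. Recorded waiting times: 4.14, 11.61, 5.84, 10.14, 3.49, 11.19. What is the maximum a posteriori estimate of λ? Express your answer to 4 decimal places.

λ̂_MAP = 0.1219

The Exponential(rate=λ) likelihood is ∝ λ^n e^(−λΣtᵢ). Here n = 6 and Σtᵢ = 4.14 + 11.61 + 5.84 + 10.14 + 3.49 + 11.19 = 46.41.
Posterior ∝ λe^(−11λ) · λ^6e^(−46.41λ) = λ^7e^(−57.41λ), i.e. Gamma(8, 57.41).
Mode = (a−1)/b = 7/57.41 ≈ 0.1219.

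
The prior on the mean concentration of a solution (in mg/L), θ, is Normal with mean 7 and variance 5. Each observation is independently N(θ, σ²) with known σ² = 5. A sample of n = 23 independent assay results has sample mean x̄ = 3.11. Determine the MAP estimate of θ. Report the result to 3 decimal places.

θ̂_MAP = 3.272

n = 23, x̄ = 3.11.
For a Normal prior and Normal likelihood with known variance, the posterior is Normal; its mode equals its mean, the precision-weighted average.
Prior precision 1/σ₀² = 1/5 = 0.2; data precision n/σ² = 23/5 = 4.6.
θ̂ = (0.2·7 + 4.6·3.11) / (0.2 + 4.6) = 15.706/4.8 = 7853/2400 ≈ 3.272.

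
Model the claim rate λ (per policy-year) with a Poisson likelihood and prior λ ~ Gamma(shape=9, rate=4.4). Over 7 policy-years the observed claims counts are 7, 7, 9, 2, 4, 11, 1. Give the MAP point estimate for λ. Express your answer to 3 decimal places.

Σxᵢ = 7+7+9+2+4+11+1 = 41, with n = 7.
Posterior ∝ λ^8e^(−4.4λ) · λ^41e^(−7λ) = λ^49e^(−11.4λ), i.e. Gamma(shape=50, rate=11.4).
The mode of a Gamma(a, b) with a ≥ 1 (shape–rate) is (a−1)/b = 49/11.4 ≈ 4.298.

λ̂_MAP = 4.298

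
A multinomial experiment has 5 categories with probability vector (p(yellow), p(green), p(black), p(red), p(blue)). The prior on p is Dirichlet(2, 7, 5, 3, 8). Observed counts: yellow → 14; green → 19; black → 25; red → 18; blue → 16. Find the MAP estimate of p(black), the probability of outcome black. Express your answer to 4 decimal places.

MAP estimate of p(black) = 0.2589

The posterior is Dirichlet(αᵢ + nᵢ) = Dirichlet(16, 26, 30, 21, 24).
For a Dirichlet(a₁,…,a_K) with all aᵢ > 1, the mode has j-th component (aⱼ − 1)/(Σaᵢ − K).
Here Σaᵢ = 117 and K = 5, so p(black) = (30 − 1)/(117 − 5) = 29/112 ≈ 0.2589.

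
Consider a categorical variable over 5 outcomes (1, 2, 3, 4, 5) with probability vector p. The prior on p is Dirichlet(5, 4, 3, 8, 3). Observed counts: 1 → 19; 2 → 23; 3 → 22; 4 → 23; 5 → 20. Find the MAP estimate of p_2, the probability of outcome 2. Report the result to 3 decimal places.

MAP estimate: 0.208

The posterior is Dirichlet(αᵢ + nᵢ) = Dirichlet(24, 27, 25, 31, 23).
For a Dirichlet(a₁,…,a_K) with all aᵢ > 1, the mode has j-th component (aⱼ − 1)/(Σaᵢ − K).
Here Σaᵢ = 130 and K = 5, so p_2 = (27 − 1)/(130 − 5) = 26/125 ≈ 0.208.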